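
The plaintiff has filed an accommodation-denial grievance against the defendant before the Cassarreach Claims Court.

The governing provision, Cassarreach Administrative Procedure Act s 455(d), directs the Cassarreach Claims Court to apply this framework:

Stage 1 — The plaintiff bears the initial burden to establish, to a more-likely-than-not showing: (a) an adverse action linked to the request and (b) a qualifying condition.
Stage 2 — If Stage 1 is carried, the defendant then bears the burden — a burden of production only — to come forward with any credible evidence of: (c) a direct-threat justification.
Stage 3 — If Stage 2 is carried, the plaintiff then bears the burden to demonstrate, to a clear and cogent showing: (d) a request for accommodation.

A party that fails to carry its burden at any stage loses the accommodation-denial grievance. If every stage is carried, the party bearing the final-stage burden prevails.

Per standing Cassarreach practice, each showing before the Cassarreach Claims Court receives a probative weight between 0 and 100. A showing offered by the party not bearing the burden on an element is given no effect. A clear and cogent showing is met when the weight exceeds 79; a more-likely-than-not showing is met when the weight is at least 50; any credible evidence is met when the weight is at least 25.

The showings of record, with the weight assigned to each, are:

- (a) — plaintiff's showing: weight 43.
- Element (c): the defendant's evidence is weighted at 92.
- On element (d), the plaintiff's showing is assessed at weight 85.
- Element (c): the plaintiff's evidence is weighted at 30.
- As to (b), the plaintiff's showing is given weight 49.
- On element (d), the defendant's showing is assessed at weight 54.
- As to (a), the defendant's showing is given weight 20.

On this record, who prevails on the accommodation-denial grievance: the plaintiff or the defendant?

defendant

At Stage 1 the plaintiff must meet a more-likely-than-not showing (weight is at least 50): on (a) the weight is 43 (the defendant's 20 is given no effect), < 50, so (a) does not meet the standard; on (b) the weight is 49, < 50, so (b) does not meet the standard.
  Stage 1 not carried; the plaintiff fails its burden.
The analysis ends at Stage 1; the defendant prevails.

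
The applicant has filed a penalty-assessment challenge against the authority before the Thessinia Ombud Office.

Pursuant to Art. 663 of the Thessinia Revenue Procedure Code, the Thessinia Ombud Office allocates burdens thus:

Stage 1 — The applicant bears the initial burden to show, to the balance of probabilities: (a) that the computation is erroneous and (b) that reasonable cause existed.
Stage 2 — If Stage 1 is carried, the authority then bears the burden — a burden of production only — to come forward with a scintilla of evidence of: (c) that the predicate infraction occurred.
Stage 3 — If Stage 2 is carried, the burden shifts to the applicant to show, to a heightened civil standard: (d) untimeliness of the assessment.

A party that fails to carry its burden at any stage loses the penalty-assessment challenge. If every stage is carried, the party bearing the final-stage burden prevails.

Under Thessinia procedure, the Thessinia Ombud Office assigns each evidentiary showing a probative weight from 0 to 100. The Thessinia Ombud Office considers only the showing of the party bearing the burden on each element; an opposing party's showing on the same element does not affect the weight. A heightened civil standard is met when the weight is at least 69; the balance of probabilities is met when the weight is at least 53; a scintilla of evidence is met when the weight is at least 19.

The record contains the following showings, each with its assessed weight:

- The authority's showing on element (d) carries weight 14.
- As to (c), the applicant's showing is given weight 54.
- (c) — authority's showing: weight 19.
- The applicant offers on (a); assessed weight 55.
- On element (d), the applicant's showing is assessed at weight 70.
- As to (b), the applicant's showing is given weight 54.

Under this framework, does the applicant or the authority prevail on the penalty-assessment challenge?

applicant

At Stage 1 the applicant must meet the balance of probabilities (weight is at least 53): on (a) the weight is 55, which does reach 53, so (a) meets the standard; on (b) the weight is 54, which does reach 53, so (b) meets the standard.
  Stage 1 carried; the burden shifts to the authority.
At Stage 2 the authority must meet a scintilla of evidence (weight is at least 19): on (c) the weight is 19 (the applicant's 54 is given no effect), which does reach 19, so (c) meets the standard.
  All elements met. The burden passes to the applicant.
At Stage 3 the applicant must meet a heightened civil standard (weight is at least 69): on (d) the weight is 70 (the authority's 14 is given no effect), ≥ 69, so (d) meets the standard.
  The applicant carries the last stage.
Every stage carried; the applicant prevails.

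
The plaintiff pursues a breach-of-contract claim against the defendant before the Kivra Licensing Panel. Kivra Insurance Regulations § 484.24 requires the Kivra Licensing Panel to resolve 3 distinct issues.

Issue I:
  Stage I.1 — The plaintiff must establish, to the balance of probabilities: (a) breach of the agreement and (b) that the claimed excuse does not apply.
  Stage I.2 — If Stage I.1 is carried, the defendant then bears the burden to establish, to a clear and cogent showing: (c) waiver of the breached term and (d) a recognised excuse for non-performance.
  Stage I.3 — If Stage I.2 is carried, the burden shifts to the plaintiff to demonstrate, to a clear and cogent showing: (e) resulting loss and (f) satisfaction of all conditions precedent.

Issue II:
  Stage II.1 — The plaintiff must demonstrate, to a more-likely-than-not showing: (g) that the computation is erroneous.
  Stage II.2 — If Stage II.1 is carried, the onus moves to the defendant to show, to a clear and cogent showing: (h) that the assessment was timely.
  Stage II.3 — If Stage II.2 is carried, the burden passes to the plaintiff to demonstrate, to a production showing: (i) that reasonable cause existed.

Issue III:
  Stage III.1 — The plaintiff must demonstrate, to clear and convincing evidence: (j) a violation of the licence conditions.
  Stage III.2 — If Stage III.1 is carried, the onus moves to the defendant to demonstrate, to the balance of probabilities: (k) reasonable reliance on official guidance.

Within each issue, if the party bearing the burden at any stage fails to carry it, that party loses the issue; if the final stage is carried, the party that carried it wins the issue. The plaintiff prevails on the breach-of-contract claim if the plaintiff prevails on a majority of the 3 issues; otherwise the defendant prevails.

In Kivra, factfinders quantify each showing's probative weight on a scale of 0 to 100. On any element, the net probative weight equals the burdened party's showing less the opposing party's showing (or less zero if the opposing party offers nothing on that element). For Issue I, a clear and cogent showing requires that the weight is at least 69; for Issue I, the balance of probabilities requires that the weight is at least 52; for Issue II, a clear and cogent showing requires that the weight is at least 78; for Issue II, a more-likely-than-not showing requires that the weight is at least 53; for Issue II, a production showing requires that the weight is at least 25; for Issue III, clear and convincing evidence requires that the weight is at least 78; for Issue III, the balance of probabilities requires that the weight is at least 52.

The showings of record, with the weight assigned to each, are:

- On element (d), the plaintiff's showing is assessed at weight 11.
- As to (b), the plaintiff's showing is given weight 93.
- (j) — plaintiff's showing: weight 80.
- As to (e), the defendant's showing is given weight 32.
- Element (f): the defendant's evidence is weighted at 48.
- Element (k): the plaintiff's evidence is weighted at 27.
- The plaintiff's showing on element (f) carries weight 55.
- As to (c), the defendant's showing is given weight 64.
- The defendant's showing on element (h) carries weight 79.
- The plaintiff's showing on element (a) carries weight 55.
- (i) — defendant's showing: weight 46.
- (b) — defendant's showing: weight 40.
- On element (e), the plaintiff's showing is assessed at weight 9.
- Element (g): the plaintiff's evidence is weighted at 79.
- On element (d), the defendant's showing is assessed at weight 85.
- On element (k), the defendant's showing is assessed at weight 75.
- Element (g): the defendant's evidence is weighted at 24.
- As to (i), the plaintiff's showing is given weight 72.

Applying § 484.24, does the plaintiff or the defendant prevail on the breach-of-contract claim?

plaintiff

— Issue I —
At Stage I.1 the plaintiff must meet the balance of probabilities (weight is at least 52): on (a) the weight is 55, ≥ 52, so (a) meets the standard; on (b) the weight is 93 less the opposing 40 gives net 53, ≥ 52, so (b) meets the standard.
  The plaintiff carries Stage I.1; the defendant now bears the burden.
At Stage I.2 the defendant must meet a clear and cogent showing (weight is at least 69): on (c) the weight is 64, < 69, so (c) does not meet the standard; on (d) the weight is 85 less the opposing 11 gives net 74, which does reach 69, so (d) meets the standard.
  The defendant does not carry Stage I.2.
The plaintiff prevails on this issue.
— Issue II —
At Stage II.1 the plaintiff must meet a more-likely-than-not showing (weight is at least 53): on (g) the weight is 79 less the opposing 24 gives net 55, ≥ 53, so (g) meets the standard.
  The plaintiff carries Stage II.1; the defendant now bears the burden.
At Stage II.2 the defendant must meet a clear and cogent showing (weight is at least 78): on (h) the weight is 79, which does reach 78, so (h) meets the standard.
  The defendant carries Stage II.2; the plaintiff now bears the burden.
At Stage II.3 the plaintiff must meet a production showing (weight is at least 25): on (i) the weight is 72 less the opposing 46 gives net 26, ≥ 25, so (i) meets the standard.
  The plaintiff carries the last stage.
All stages carried — the plaintiff prevails on this issue.
— Issue III —
At Stage III.1 the plaintiff must meet clear and convincing evidence (weight is at least 78): on (j) the weight is 80, which does reach 78, so (j) meets the standard.
  Stage III.1 is satisfied; the onus moves to the defendant.
At Stage III.2 the defendant must meet the balance of probabilities (weight is at least 52): on (k) the weight is 75 less the opposing 27 gives net 48, < 52, so (k) does not meet the standard.
  Stage III.2 not carried; the defendant fails its burden.
So the plaintiff prevails on this issue.
Per-issue: Issue I → plaintiff; Issue II → plaintiff; Issue III → plaintiff. The plaintiff must prevail on a majority of issues; overall, the plaintiff prevails.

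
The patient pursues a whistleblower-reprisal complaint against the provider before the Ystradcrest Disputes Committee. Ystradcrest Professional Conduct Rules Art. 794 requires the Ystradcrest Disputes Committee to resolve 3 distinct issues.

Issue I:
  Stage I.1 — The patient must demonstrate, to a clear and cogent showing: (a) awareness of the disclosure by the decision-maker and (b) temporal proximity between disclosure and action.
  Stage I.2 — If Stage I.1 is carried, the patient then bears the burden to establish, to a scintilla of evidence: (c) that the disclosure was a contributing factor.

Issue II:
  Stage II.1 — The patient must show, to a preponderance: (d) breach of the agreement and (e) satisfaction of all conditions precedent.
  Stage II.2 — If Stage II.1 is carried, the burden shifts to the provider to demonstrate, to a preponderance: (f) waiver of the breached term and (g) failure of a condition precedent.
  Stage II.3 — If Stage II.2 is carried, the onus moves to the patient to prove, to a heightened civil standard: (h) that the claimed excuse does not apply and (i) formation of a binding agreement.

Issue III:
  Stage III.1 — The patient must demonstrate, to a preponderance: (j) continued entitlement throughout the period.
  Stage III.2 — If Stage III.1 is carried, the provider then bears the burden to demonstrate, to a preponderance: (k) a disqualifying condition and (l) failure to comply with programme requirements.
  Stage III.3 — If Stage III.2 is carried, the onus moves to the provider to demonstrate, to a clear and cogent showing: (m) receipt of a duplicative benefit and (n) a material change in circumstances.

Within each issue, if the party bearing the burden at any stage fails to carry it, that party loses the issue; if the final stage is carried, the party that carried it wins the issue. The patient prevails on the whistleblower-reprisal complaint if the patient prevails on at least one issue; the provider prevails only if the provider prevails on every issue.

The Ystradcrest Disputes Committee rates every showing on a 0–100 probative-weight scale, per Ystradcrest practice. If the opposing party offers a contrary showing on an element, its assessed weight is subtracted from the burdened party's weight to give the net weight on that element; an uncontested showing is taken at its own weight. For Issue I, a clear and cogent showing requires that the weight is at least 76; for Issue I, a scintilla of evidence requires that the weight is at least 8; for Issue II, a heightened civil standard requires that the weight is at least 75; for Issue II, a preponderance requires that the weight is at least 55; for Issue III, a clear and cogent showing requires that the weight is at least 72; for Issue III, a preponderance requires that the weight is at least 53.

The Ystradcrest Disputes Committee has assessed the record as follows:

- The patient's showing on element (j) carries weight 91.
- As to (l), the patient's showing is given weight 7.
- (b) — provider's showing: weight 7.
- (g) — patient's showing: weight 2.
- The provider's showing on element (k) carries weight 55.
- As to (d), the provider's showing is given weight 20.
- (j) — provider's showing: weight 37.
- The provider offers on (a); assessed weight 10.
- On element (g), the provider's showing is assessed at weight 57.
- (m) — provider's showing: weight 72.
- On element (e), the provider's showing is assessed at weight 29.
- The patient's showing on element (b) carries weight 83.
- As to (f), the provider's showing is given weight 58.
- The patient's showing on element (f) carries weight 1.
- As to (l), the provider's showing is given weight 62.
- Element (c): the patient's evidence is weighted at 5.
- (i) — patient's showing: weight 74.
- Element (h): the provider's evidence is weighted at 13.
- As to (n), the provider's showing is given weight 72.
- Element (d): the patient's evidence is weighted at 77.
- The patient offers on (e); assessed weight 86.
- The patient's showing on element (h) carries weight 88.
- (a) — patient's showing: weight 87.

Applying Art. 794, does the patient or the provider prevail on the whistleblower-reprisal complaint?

— Issue I —
At Stage I.1 the patient must meet a clear and cogent showing (weight is at least 76): on (a) the weight is 87 less the opposing 10 gives net 77, which does reach 76, so (a) meets the standard; on (b) the weight is 83 less the opposing 7 gives net 76, which does reach 76, so (b) meets the standard.
  Stage I.1 carried; the burden remains with the patient.
At Stage I.2 the patient must meet a scintilla of evidence (weight is at least 8): on (c) the weight is 5, which does not reach 8, so (c) does not meet the standard.
  Not every element is met, so the patient fails to carry Stage I.2.
The analysis ends at Stage I.2; the provider prevails on this issue.
— Issue II —
At Stage II.1 the patient must meet a preponderance (weight is at least 55): on (d) the weight is 77 less the opposing 20 gives net 57, ≥ 55, so (d) meets the standard; on (e) the weight is 86 less the opposing 29 gives net 57, ≥ 55, so (e) meets the standard.
  Stage II.1 carried; the burden shifts to the provider.
At Stage II.2 the provider must meet a preponderance (weight is at least 55): on (f) the weight is 58 less the opposing 1 gives net 57, ≥ 55, so (f) meets the standard; on (g) the weight is 57 less the opposing 2 gives net 55, which does reach 55, so (g) meets the standard.
  Stage II.2 carried; the burden shifts to the patient.
At Stage II.3 the patient must meet a heightened civil standard (weight is at least 75): on (h) the weight is 88 less the opposing 13 gives net 75, which does reach 75, so (h) meets the standard; on (i) the weight is 74, < 75, so (i) does not meet the standard.
  The patient does not carry Stage II.3.
So the provider prevails on this issue.
— Issue III —
Stage III.1 (patient, a preponderance, weight is at least 53): (j) net 91−37=54 ≥ 53 — meets.
  Stage III.1 is satisfied; the onus moves to the provider.
Stage III.2 (provider, a preponderance, weight is at least 53): (k) 55 ≥ 53 — meets; (l) net 62−7=55 ≥ 53 — meets.
  Stage III.2 is satisfied; the provider continues to bear the burden.
Stage III.3 (provider, a clear and cogent showing, weight is at least 72): (m) 72 ≥ 72 — meets; (n) 72 ≥ 72 — meets.
  Stage III.3 carried; the final stage is satisfied.
All stages carried — the provider prevails on this issue.
Per-issue: Issue I → provider; Issue II → provider; Issue III → provider. The patient must prevail on at least one issue; overall, the provider prevails.

provider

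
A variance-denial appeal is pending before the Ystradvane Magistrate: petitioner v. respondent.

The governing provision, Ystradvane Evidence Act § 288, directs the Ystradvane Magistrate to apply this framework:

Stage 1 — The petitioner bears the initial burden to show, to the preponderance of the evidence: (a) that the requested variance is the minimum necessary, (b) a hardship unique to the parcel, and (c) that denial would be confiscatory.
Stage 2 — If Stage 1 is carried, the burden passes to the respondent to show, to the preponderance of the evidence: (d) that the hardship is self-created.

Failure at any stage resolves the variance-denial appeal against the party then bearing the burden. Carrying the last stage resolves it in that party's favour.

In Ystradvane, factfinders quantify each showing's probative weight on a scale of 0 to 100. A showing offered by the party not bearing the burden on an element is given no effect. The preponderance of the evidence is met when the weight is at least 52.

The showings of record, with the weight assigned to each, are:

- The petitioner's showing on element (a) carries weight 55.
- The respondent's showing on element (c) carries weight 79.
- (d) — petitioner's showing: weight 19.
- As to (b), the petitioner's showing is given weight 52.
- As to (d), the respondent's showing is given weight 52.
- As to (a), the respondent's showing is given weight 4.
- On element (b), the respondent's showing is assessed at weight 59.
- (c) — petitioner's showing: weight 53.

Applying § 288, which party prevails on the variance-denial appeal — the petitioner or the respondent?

respondent

Stage 1 — burden on petitioner; standard: the preponderance of the evidence (weight is at least 52).
    (a): 55 (respondent's 4 disregarded) ≥ 52 [met]
    (b): 52 (respondent's 59 disregarded) ≥ 52 [met]
    (c): 53 (respondent's 79 disregarded) ≥ 52 [met]
  All elements met. The burden passes to the respondent.
Stage 2 — burden on respondent; standard: the preponderance of the evidence (weight is at least 52).
    (d): 52 (petitioner's 19 disregarded) ≥ 52 [met]
  All elements met at the final stage.
Every stage carried; the respondent prevails.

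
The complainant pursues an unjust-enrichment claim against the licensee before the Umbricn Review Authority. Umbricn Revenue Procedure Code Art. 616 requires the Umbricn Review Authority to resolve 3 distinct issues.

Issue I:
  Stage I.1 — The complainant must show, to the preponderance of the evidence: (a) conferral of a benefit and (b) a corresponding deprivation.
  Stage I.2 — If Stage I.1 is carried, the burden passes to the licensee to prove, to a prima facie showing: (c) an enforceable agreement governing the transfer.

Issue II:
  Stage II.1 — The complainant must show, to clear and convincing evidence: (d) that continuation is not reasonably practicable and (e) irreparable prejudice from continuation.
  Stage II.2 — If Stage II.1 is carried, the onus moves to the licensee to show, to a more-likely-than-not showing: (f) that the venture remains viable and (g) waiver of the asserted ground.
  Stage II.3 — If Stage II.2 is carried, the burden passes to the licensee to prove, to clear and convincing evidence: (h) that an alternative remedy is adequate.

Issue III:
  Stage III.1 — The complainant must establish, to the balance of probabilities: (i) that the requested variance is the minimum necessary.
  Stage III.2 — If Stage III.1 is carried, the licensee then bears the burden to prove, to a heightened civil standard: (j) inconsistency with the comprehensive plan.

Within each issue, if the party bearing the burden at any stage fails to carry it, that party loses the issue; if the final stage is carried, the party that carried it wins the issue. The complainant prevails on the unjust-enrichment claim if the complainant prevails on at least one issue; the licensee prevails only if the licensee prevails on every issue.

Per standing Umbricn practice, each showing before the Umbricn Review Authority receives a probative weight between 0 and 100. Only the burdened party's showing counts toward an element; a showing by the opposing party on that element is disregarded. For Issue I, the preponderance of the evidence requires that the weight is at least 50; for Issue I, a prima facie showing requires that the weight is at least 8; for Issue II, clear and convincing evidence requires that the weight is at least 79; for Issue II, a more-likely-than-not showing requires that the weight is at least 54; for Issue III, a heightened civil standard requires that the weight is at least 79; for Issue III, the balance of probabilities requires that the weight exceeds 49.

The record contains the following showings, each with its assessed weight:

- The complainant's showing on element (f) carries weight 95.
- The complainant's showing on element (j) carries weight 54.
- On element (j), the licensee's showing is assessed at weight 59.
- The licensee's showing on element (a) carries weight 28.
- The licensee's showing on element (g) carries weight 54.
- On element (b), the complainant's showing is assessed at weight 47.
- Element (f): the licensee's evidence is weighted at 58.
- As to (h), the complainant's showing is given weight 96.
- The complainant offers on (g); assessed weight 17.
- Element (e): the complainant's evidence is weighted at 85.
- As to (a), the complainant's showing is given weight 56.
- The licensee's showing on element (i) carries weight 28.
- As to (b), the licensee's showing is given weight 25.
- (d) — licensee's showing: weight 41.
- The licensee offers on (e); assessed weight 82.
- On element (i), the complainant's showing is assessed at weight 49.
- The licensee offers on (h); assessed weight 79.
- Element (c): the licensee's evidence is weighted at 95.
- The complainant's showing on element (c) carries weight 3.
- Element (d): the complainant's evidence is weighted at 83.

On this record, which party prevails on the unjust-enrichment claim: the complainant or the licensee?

— Issue I —
Stage I.1 (complainant, the preponderance of the evidence, weight is at least 50): (a) 56 (licensee's 28 disregarded) ≥ 50 — meets; (b) 47 (licensee's 25 disregarded) < 50 — fails.
  The complainant does not carry Stage I.1.
The licensee prevails on this issue.
— Issue II —
Stage II.1 (complainant, clear and convincing evidence, weight is at least 79): (d) 83 (licensee's 41 disregarded) ≥ 79 — meets; (e) 85 (licensee's 82 disregarded) ≥ 79 — meets.
  Stage II.1 is satisfied; the onus moves to the licensee.
Stage II.2 (licensee, a more-likely-than-not showing, weight is at least 54): (f) 58 (complainant's 95 disregarded) ≥ 54 — meets; (g) 54 (complainant's 17 disregarded) ≥ 54 — meets.
  Stage II.2 is satisfied; the licensee continues to bear the burden.
Stage II.3 (licensee, clear and convincing evidence, weight is at least 79): (h) 79 (complainant's 96 disregarded) ≥ 79 — meets.
  The licensee carries the last stage.
Every stage carried; the licensee prevails on this issue.
— Issue III —
Stage III.1 — burden on complainant; standard: the balance of probabilities (weight exceeds 49).
    (i): 49 (licensee's 28 disregarded) ≤ 49 [not met]
  Stage III.1 not carried; the complainant fails its burden.
The licensee prevails on this issue.
Per-issue: Issue I → licensee; Issue II → licensee; Issue III → licensee. The complainant must prevail on at least one issue; overall, the licensee prevails.

licensee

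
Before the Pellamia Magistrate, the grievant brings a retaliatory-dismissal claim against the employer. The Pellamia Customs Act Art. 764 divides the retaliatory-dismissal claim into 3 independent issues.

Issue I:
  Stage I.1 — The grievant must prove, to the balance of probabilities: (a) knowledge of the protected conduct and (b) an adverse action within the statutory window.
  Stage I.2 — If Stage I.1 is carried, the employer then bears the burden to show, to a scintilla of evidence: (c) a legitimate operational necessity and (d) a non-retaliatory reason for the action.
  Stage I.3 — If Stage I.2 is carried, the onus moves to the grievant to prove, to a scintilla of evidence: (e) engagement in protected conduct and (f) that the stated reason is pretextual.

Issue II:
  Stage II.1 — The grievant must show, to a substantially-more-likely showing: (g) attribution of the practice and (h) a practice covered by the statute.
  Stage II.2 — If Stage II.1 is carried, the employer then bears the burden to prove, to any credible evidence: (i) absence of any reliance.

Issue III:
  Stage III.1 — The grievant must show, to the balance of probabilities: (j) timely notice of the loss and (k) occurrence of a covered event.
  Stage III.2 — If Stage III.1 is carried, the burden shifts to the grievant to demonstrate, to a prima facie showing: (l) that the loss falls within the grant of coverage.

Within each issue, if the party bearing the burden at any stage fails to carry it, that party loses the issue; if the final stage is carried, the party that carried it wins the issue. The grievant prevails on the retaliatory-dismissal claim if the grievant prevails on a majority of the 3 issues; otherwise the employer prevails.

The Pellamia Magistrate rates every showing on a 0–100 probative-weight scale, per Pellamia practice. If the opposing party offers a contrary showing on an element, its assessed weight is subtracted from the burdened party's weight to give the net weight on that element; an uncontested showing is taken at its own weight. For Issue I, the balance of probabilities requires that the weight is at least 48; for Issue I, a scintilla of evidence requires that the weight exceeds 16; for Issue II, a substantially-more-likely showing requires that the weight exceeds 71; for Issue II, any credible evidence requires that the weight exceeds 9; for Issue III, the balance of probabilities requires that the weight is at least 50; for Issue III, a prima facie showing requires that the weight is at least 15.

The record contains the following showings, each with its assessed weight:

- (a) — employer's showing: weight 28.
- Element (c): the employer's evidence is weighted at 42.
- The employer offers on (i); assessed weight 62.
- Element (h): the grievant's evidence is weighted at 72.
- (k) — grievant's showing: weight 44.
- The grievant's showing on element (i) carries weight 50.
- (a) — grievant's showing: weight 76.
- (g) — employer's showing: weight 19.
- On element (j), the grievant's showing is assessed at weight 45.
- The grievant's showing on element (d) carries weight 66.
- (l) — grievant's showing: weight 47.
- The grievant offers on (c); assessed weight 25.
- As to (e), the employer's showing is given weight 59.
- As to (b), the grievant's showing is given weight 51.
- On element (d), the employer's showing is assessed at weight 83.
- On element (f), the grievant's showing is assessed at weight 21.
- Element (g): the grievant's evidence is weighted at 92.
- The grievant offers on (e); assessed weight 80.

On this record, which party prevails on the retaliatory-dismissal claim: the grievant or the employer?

— Issue I —
Stage I.1 — burden on grievant; standard: the balance of probabilities (weight is at least 48).
    (a): 76 − 28 = 48 ≥ 48 [met]
    (b): 51 ≥ 48 [met]
  Stage I.1 is satisfied; the onus moves to the employer.
Stage I.2 — burden on employer; standard: a scintilla of evidence (weight exceeds 16).
    (c): 42 − 25 = 17 > 16 [met]
    (d): 83 − 66 = 17 > 16 [met]
  Stage I.2 is satisfied; the onus moves to the grievant.
Stage I.3 — burden on grievant; standard: a scintilla of evidence (weight exceeds 16).
    (e): 80 − 59 = 21 > 16 [met]
    (f): 21 > 16 [met]
  The grievant carries the last stage.
With every stage satisfied, the grievant prevails on this issue.
— Issue II —
At Stage II.1 the grievant must meet a substantially-more-likely showing (weight exceeds 71): on (g) the weight is 92 less the opposing 19 gives net 73, which does exceed 71, so (g) meets the standard; on (h) the weight is 72, > 71, so (h) meets the standard.
  Stage II.1 is satisfied; the onus moves to the employer.
At Stage II.2 the employer must meet any credible evidence (weight exceeds 9): on (i) the weight is 62 less the opposing 50 gives net 12, > 9, so (i) meets the standard.
  All elements met at the final stage.
With every stage satisfied, the employer prevails on this issue.
— Issue III —
At Stage III.1 the grievant must meet the balance of probabilities (weight is at least 50): on (j) the weight is 45, < 50, so (j) does not meet the standard; on (k) the weight is 44, which does not reach 50, so (k) does not meet the standard.
  The grievant does not carry Stage III.1.
So the employer prevails on this issue.
Per-issue: Issue I → grievant; Issue II → employer; Issue III → employer. The grievant must prevail on a majority of issues; overall, the employer prevails.

employer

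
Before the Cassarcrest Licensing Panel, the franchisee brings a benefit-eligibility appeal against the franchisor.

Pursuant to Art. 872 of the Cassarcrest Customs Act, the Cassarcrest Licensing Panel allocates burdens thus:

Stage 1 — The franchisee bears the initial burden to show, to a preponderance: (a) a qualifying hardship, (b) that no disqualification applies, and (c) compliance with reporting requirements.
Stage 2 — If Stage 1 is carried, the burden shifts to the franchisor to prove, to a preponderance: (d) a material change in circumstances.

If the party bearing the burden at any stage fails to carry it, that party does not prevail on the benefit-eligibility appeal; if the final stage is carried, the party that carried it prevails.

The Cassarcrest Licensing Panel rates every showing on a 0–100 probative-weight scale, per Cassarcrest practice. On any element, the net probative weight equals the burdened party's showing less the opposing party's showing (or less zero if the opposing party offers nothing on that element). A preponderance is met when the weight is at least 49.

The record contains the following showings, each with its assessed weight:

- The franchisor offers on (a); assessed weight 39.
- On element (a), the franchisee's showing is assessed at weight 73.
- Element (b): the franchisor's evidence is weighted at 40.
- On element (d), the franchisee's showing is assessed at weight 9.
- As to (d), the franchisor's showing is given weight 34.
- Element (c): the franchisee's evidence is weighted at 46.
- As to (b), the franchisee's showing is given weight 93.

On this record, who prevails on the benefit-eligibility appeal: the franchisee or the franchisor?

franchisor

At Stage 1 the franchisee must meet a preponderance (weight is at least 49): on (a) the weight is 73 less the opposing 39 gives net 34, < 49, so (a) does not meet the standard; on (b) the weight is 93 less the opposing 40 gives net 53, ≥ 49, so (b) meets the standard; on (c) the weight is 46, which does not reach 49, so (c) does not meet the standard.
  Not every element is met, so the franchisee fails to carry Stage 1.
The analysis ends at Stage 1; the franchisor prevails.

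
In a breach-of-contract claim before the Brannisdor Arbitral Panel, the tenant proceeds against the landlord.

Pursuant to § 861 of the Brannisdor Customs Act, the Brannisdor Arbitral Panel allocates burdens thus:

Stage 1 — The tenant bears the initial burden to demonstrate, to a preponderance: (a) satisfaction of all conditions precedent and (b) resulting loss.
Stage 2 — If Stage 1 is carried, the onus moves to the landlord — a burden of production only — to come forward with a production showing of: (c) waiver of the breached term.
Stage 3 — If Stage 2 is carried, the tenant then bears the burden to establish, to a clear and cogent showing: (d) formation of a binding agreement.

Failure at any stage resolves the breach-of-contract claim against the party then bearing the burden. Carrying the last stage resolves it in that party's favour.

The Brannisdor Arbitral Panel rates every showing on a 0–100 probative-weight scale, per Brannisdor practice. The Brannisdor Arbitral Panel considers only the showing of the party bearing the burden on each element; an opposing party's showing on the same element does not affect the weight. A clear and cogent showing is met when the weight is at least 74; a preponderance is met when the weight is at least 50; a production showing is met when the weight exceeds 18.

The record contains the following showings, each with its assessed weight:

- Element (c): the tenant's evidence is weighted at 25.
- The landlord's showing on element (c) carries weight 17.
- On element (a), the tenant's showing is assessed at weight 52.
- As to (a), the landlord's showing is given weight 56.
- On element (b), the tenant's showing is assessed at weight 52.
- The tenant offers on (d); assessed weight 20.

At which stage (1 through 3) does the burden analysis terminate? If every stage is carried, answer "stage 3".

At Stage 1 the tenant must meet a preponderance (weight is at least 50): on (a) the weight is 52 (the landlord's 56 is given no effect), which does reach 50, so (a) meets the standard; on (b) the weight is 52, which does reach 50, so (b) meets the standard.
  Stage 1 is satisfied; the onus moves to the landlord.
At Stage 2 the landlord must meet a production showing (weight exceeds 18): on (c) the weight is 17 (the tenant's 25 is given no effect), ≤ 18, so (c) does not meet the standard.
  Not every element is met, so the landlord fails to carry Stage 2.
So the tenant prevails.

stage 2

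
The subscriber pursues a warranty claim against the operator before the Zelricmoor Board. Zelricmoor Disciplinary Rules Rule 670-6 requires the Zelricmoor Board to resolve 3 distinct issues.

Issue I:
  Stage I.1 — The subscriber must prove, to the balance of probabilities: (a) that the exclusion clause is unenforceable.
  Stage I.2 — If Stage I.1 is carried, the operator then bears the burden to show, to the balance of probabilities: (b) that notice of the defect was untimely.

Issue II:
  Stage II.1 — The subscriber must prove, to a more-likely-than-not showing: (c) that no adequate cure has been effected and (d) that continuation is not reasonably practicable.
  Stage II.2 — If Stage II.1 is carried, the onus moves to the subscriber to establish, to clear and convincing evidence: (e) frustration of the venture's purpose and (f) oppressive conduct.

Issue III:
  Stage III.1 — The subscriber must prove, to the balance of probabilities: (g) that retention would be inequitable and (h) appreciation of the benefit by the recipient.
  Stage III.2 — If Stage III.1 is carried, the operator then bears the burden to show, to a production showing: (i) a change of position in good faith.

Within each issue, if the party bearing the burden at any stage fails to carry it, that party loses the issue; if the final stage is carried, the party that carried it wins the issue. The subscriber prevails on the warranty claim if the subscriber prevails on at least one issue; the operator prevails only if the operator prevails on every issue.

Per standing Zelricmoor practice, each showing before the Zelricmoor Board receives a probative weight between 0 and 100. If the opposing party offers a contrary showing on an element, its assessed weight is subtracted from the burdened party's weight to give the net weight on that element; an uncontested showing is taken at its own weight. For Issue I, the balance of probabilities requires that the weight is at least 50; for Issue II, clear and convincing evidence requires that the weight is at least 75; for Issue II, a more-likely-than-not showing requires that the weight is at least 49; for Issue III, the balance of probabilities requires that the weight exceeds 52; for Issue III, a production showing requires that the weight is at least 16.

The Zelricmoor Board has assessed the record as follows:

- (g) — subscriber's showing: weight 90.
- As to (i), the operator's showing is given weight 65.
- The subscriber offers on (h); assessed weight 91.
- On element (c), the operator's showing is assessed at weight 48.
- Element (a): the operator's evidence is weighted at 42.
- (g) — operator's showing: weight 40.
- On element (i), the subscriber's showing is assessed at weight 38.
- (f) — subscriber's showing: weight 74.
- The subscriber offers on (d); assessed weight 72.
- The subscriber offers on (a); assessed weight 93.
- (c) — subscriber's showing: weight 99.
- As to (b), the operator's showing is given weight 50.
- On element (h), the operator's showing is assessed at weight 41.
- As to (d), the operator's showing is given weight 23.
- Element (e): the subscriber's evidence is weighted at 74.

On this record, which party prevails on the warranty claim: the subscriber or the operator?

operator

— Issue I —
Stage I.1 (subscriber, the balance of probabilities, weight is at least 50): (a) net 93−42=51 ≥ 50 — meets.
  Stage I.1 is satisfied; the onus moves to the operator.
Stage I.2 (operator, the balance of probabilities, weight is at least 50): (b) 50 ≥ 50 — meets.
  All elements met at the final stage.
With every stage satisfied, the operator prevails on this issue.
— Issue II —
Stage II.1 (subscriber, a more-likely-than-not showing, weight is at least 49): (c) net 99−48=51 ≥ 49 — meets; (d) net 72−23=49 ≥ 49 — meets.
  Stage II.1 is satisfied; the subscriber continues to bear the burden.
Stage II.2 (subscriber, clear and convincing evidence, weight is at least 75): (e) 74 < 75 — fails; (f) 74 < 75 — fails.
  Stage II.2 not carried; the subscriber fails its burden.
The analysis ends at Stage II.2; the operator prevails on this issue.
— Issue III —
Stage III.1 (subscriber, the balance of probabilities, weight exceeds 52): (g) net 90−40=50 ≤ 52 — fails; (h) net 91−41=50 ≤ 52 — fails.
  The subscriber does not carry Stage III.1.
So the operator prevails on this issue.
Per-issue: Issue I → operator; Issue II → operator; Issue III → operator. The subscriber must prevail on at least one issue; overall, the operator prevails.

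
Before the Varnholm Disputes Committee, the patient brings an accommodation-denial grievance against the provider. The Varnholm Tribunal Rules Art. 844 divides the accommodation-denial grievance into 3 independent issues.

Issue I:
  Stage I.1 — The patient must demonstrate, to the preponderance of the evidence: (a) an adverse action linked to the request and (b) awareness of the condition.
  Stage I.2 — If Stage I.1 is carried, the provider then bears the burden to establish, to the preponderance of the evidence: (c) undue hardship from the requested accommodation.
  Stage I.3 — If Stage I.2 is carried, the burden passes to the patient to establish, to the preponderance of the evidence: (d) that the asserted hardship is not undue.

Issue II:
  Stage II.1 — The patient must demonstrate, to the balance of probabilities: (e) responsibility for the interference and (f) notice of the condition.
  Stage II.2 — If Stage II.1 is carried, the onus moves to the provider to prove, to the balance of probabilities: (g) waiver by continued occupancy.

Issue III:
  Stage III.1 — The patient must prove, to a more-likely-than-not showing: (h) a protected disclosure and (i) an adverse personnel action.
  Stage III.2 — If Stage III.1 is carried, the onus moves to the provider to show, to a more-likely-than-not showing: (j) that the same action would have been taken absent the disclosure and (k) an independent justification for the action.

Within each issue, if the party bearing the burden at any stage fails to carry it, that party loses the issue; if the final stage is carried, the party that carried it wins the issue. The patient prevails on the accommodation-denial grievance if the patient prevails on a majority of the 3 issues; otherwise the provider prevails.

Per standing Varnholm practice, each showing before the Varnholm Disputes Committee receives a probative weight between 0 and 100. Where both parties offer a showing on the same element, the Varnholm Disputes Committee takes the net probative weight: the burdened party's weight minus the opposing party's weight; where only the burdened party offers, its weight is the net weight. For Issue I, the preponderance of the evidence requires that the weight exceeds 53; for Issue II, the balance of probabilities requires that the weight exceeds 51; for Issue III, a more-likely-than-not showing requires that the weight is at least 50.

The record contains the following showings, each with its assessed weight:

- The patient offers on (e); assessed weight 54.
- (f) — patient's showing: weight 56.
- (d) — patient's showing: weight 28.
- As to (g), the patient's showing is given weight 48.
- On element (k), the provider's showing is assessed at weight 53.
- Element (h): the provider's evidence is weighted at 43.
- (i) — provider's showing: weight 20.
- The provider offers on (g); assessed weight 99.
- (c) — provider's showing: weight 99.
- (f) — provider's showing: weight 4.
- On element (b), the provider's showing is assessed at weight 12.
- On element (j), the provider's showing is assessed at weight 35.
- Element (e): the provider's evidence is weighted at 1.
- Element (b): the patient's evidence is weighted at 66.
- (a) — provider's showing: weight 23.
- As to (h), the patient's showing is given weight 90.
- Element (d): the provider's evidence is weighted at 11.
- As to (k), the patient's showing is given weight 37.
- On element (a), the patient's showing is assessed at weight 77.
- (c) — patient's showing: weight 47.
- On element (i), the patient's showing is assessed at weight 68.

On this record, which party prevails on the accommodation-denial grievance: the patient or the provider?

patient

— Issue I —
Stage I.1 — burden on patient; standard: the preponderance of the evidence (weight exceeds 53).
    (a): 77 − 23 = 54 > 53 [met]
    (b): 66 − 12 = 54 > 53 [met]
  Stage I.1 is satisfied; the onus moves to the provider.
Stage I.2 — burden on provider; standard: the preponderance of the evidence (weight exceeds 53).
    (c): 99 − 47 = 52 ≤ 53 [not met]
  The provider does not carry Stage I.2.
The patient prevails on this issue.
— Issue II —
Stage II.1 (patient, the balance of probabilities, weight exceeds 51): (e) net 54−1=53 > 51 — meets; (f) net 56−4=52 > 51 — meets.
  Stage II.1 is satisfied; the onus moves to the provider.
Stage II.2 (provider, the balance of probabilities, weight exceeds 51): (g) net 99−48=51 ≤ 51 — fails.
  Not every element is met, so the provider fails to carry Stage II.2.
The analysis ends at Stage II.2; the patient prevails on this issue.
— Issue III —
At Stage III.1 the patient must meet a more-likely-than-not showing (weight is at least 50): on (h) the weight is 90 less the opposing 43 gives net 47, < 50, so (h) does not meet the standard; on (i) the weight is 68 less the opposing 20 gives net 48, which does not reach 50, so (i) does not meet the standard.
  Stage III.1 not carried; the patient fails its burden.
The analysis ends at Stage III.1; the provider prevails on this issue.
Per-issue: Issue I → patient; Issue II → patient; Issue III → provider. The patient must prevail on a majority of issues; overall, the patient prevails.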